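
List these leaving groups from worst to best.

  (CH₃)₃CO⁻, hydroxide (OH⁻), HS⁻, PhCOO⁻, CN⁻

(CH₃)₃CO⁻ < hydroxide (OH⁻) < CN⁻ < HS⁻ < PhCOO⁻

PhCOO⁻: pKₐ(C₆H₅COOH) ≈ 4.2
HS⁻: pKₐ(H₂S) ≈ 7
CN⁻: pKₐ(HCN) ≈ 9.2 — sp carbon stabilises the charge somewhat, but still a poor LG
hydroxide (OH⁻): pKₐ(H₂O) ≈ 15.7
(CH₃)₃CO⁻: pKₐ(t-BuOH) ≈ 18
Listed from poorest to best leaving group as asked.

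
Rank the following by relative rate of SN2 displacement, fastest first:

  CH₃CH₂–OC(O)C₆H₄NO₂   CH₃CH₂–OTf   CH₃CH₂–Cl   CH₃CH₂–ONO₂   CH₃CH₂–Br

CH₃CH₂–OTf > CH₃CH₂–Br > CH₃CH₂–Cl > CH₃CH₂–ONO₂ > CH₃CH₂–OC(O)C₆H₄NO₂

The skeletons are identical, so relative rate is governed entirely by leaving-group ability.
Leaving-group ability tracks the stability of the departed species; conjugate-acid pKₐ is the usual yardstick (lower pKₐ → better LG).
CH₃CH₂–OTf loses OTf⁻: pKₐ(CF₃SO₃H (triflic acid)) ≈ -14
CH₃CH₂–Br loses Br⁻: pKₐ(HBr) ≈ -9
CH₃CH₂–Cl loses Cl⁻: pKₐ(HCl) ≈ -7
CH₃CH₂–ONO₂ loses NO₃⁻: pKₐ(HNO₃) ≈ -1.3
CH₃CH₂–OC(O)C₆H₄NO₂ loses p-O₂N–C₆H₄–COO⁻: pKₐ(p-nitrobenzoic acid) ≈ 3.4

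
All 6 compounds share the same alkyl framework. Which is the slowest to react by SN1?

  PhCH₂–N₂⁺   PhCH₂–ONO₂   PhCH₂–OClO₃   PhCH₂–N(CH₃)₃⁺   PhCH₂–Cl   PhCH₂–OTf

Identical carbon frameworks mean the comparison reduces to leaving-group quality.
The more stable X⁻ (or X) is on its own — i.e. the weaker a base it is — the better a leaving group it makes.
PhCH₂–N₂⁺ loses N₂: no meaningful conjugate acid; N₂ departs as an exceptionally stable neutral molecule
PhCH₂–OTf loses OTf⁻: pKₐ(CF₃SO₃H (triflic acid)) ≈ -14
PhCH₂–OClO₃ loses ClO₄⁻: pKₐ(HClO₄) ≈ -10
PhCH₂–Cl loses Cl⁻: pKₐ(HCl) ≈ -7
PhCH₂–ONO₂ loses NO₃⁻: pKₐ(HNO₃) ≈ -1.3
PhCH₂–N(CH₃)₃⁺ loses NR'₃: pKₐ(R'₃NH⁺) ≈ 10.7

PhCH₂–N(CH₃)₃⁺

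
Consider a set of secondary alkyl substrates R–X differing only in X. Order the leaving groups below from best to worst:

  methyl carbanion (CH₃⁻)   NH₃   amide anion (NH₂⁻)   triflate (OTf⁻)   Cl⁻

triflate (OTf⁻) > Cl⁻ > NH₃ > amide anion (NH₂⁻) > methyl carbanion (CH₃⁻)

The more stable X⁻ (or X) is on its own — i.e. the weaker a base it is — the better a leaving group it makes.
triflate (OTf⁻): pKₐ(CF₃SO₃H (triflic acid)) ≈ -14
Cl⁻: pKₐ(HCl) ≈ -7
NH₃: pKₐ(NH₄⁺) ≈ 9.2 — neutral but moderately basic; leaves from R–NH₃⁺
amide anion (NH₂⁻): pKₐ(NH₃) ≈ 38 — extremely strong base; never a leaving group
methyl carbanion (CH₃⁻): pKₐ(CH₄) ≈ 48 — unstabilised carbanion; the worst conceivable leaving group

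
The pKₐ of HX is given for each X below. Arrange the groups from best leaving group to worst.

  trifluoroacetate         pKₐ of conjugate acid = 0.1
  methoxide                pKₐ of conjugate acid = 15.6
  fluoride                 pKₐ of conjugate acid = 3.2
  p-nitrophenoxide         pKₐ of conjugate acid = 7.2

Lower conjugate-acid pKₐ ⇒ weaker base ⇒ better leaving group.
Sorting by the given values: trifluoroacetate (0.1), fluoride (3.2), p-nitrophenoxide (7.2), methoxide (15.6).

trifluoroacetate > fluoride > p-nitrophenoxide > methoxide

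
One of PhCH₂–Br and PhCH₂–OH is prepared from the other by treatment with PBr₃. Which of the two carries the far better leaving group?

From PhCH₂–OH the departing group would be OH⁻ (pKₐ(H₂O) ≈ 15.7). Strong base; essentially never leaves without prior activation.
From PhCH₂–Br the leaving group is Br⁻ (pKₐ(HBr) ≈ -9). Weak base; good leaving group.
Treatment with PBr₃ works by replacing the hydroxyl with bromide, making PhCH₂–Br enormously more reactive.

PhCH₂–Br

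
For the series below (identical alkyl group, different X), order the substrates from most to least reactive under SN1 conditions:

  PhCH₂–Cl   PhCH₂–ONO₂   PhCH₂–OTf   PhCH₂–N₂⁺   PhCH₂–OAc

PhCH₂–N₂⁺ > PhCH₂–OTf > PhCH₂–Cl > PhCH₂–ONO₂ > PhCH₂–OAc

With the same alkyl group throughout, only the leaving group differentiates the rates.
Rank by basicity of the departing species: weakest base leaves most easily.
PhCH₂–N₂⁺ loses N₂: no meaningful conjugate acid; N₂ departs as an exceptionally stable neutral molecule
PhCH₂–OTf loses OTf⁻: pKₐ(CF₃SO₃H (triflic acid)) ≈ -14
PhCH₂–Cl loses Cl⁻: pKₐ(HCl) ≈ -7
PhCH₂–ONO₂ loses NO₃⁻: pKₐ(HNO₃) ≈ -1.3
PhCH₂–OAc loses AcO⁻: pKₐ(CH₃COOH) ≈ 4.8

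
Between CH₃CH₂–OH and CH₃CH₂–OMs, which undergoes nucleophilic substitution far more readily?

CH₃CH₂–OMs

From CH₃CH₂–OH the departing group would be OH⁻ (pKₐ(H₂O) ≈ 15.7). Strong base; essentially never leaves without prior activation.
From CH₃CH₂–OMs the leaving group is OMs⁻ (pKₐ(CH₃SO₃H (MsOH)) ≈ -1.9). Resonance-delocalised alkanesulfonate.
(In practice CH₃CH₂–OMs is made from CH₃CH₂–OH by treatment with MsCl / Et₃N, converting the hydroxyl into a mesylate.)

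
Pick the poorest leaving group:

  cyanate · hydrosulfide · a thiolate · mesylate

The more stable X⁻ (or X) is on its own — i.e. the weaker a base it is — the better a leaving group it makes.
mesylate: pKₐ(CH₃SO₃H (MsOH)) ≈ -1.9
cyanate: pKₐ(HOCN) ≈ 3.5
hydrosulfide: pKₐ(H₂S) ≈ 7
a thiolate: pKₐ(RSH (a thiol)) ≈ 10.5

a thiolate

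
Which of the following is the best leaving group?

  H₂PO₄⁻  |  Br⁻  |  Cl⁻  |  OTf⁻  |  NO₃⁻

OTf⁻: pKₐ(CF₃SO₃H (triflic acid)) ≈ -14
Br⁻: pKₐ(HBr) ≈ -9
Cl⁻: pKₐ(HCl) ≈ -7
NO₃⁻: pKₐ(HNO₃) ≈ -1.3
H₂PO₄⁻: pKₐ(H₃PO₄) ≈ 2.1

OTf⁻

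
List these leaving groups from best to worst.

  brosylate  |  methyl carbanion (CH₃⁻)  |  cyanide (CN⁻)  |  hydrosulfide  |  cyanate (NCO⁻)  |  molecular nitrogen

molecular nitrogen: no meaningful conjugate acid; N₂ departs as an exceptionally stable neutral molecule
brosylate: pKₐ(p-BrC₆H₄SO₃H) ≈ -2.8 — arenesulfonate with a p-bromo substituent
cyanate (NCO⁻): pKₐ(HOCN) ≈ 3.5
hydrosulfide: pKₐ(H₂S) ≈ 7 — larger and more polarisable than the oxygen analogue
cyanide (CN⁻): pKₐ(HCN) ≈ 9.2 — sp carbon stabilises the charge somewhat, but still a poor LG
methyl carbanion (CH₃⁻): pKₐ(CH₄) ≈ 48 — unstabilised carbanion; the worst conceivable leaving group

molecular nitrogen > brosylate > cyanate (NCO⁻) > hydrosulfide > cyanide (CN⁻) > methyl carbanion (CH₃⁻)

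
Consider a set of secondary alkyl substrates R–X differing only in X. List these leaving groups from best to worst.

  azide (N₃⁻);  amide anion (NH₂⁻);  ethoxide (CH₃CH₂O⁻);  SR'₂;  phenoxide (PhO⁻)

Leaving-group ability tracks the stability of the departed species; conjugate-acid pKₐ is the usual yardstick (lower pKₐ → better LG).
SR'₂: pKₐ(R'₂SH⁺) ≈ -7
azide (N₃⁻): pKₐ(HN₃) ≈ 4.7 — linear, resonance-stabilised
phenoxide (PhO⁻): pKₐ(C₆H₅OH (phenol)) ≈ 10 — resonance into the ring helps, but still a poor LG
ethoxide (CH₃CH₂O⁻): pKₐ(CH₃CH₂OH) ≈ 16 — strong base; alkoxides do not leave unassisted
amide anion (NH₂⁻): pKₐ(NH₃) ≈ 38 — extremely strong base; never a leaving group

SR'₂ > azide (N₃⁻) > phenoxide (PhO⁻) > ethoxide (CH₃CH₂O⁻) > amide anion (NH₂⁻)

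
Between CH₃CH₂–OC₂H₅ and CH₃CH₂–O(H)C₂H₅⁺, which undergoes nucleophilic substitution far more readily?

CH₃CH₂–O(H)C₂H₅⁺

From CH₃CH₂–OC₂H₅ the departing group would be CH₃CH₂O⁻ (pKₐ(CH₃CH₂OH) ≈ 16). Strong base; alkoxides do not leave unassisted.
From CH₃CH₂–O(H)C₂H₅⁺ the leaving group is R'OH (pKₐ(R'OH₂⁺) ≈ -2.4). Neutral; leaves from a protonated ether (an oxonium ion, R–O(H)R'⁺).
(In practice CH₃CH₂–O(H)C₂H₅⁺ is made from CH₃CH₂–OC₂H₅ by protonation with concentrated HBr, allowing neutral ethanol, rather than ethoxide, to depart.)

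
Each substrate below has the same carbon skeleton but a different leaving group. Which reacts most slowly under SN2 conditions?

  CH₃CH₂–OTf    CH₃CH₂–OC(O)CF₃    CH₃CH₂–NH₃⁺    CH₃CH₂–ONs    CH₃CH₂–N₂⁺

Same R in every case — rank the leaving groups.
A good leaving group is a weak base: the lower the pKₐ of its conjugate acid, the more readily it departs.
CH₃CH₂–N₂⁺ loses N₂: no meaningful conjugate acid; N₂ departs as an exceptionally stable neutral molecule
CH₃CH₂–OTf loses OTf⁻: pKₐ(CF₃SO₃H (triflic acid)) ≈ -14
CH₃CH₂–ONs loses ONs⁻: pKₐ(p-O₂NC₆H₄SO₃H) ≈ -3.5
CH₃CH₂–OC(O)CF₃ loses CF₃COO⁻: pKₐ(CF₃COOH) ≈ 0.2
CH₃CH₂–NH₃⁺ loses NH₃: pKₐ(NH₄⁺) ≈ 9.2

CH₃CH₂–NH₃⁺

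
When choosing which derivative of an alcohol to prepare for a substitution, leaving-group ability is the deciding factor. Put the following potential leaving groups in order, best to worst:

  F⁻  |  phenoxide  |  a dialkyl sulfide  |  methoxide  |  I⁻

I⁻ > a dialkyl sulfide > F⁻ > phenoxide > methoxide

Rank by basicity of the departing species: weakest base leaves most easily.
I⁻: pKₐ(HI) ≈ -10
a dialkyl sulfide: pKₐ(R'₂SH⁺) ≈ -7
F⁻: pKₐ(HF) ≈ 3.2
phenoxide: pKₐ(C₆H₅OH (phenol)) ≈ 10
methoxide: pKₐ(CH₃OH) ≈ 15.5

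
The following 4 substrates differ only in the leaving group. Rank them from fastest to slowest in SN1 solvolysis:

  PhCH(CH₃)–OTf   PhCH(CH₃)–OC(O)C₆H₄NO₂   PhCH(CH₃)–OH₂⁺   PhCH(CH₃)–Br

PhCH(CH₃)–OTf > PhCH(CH₃)–Br > PhCH(CH₃)–OH₂⁺ > PhCH(CH₃)–OC(O)C₆H₄NO₂

Same R in every case — rank the leaving groups.
Rank by basicity of the departing species: weakest base leaves most easily.
PhCH(CH₃)–OTf loses OTf⁻: pKₐ(CF₃SO₃H (triflic acid)) ≈ -14
PhCH(CH₃)–Br loses Br⁻: pKₐ(HBr) ≈ -9
PhCH(CH₃)–OH₂⁺ loses H₂O: pKₐ(H₃O⁺) ≈ -1.7
PhCH(CH₃)–OC(O)C₆H₄NO₂ loses p-O₂N–C₆H₄–COO⁻: pKₐ(p-nitrobenzoic acid) ≈ 3.4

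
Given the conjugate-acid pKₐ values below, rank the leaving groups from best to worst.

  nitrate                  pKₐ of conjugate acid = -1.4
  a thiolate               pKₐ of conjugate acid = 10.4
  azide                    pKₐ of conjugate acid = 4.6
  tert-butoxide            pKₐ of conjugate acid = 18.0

nitrate > azide > a thiolate > tert-butoxide

Lower conjugate-acid pKₐ ⇒ weaker base ⇒ better leaving group.
Sorting by the given values: nitrate (-1.4), azide (4.6), a thiolate (10.4), tert-butoxide (18.0).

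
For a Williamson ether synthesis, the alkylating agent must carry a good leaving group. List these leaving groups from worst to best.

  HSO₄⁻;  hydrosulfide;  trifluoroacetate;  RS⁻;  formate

RS⁻ < hydrosulfide < formate < trifluoroacetate < HSO₄⁻

A good leaving group is a weak base: the lower the pKₐ of its conjugate acid, the more readily it departs.
HSO₄⁻: pKₐ(H₂SO₄) ≈ -3
trifluoroacetate: pKₐ(CF₃COOH) ≈ 0.2
formate: pKₐ(HCOOH) ≈ 3.8
hydrosulfide: pKₐ(H₂S) ≈ 7
RS⁻: pKₐ(RSH (a thiol)) ≈ 10.5
The question asks for worst first, so the sequence is read in increasing leaving-group ability.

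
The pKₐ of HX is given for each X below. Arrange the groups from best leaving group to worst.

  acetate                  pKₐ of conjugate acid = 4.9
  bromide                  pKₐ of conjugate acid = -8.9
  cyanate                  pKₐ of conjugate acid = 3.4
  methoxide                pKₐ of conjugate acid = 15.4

Lower conjugate-acid pKₐ ⇒ weaker base ⇒ better leaving group.
Sorting by the given values: bromide (-8.9), cyanate (3.4), acetate (4.9), methoxide (15.4).

bromide > cyanate > acetate > methoxide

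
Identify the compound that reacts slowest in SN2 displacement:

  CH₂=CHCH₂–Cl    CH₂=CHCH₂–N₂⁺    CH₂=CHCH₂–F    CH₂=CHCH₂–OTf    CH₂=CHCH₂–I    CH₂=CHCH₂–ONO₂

CH₂=CHCH₂–F

Identical carbon frameworks mean the comparison reduces to leaving-group quality.
Rank by basicity of the departing species: weakest base leaves most easily.
CH₂=CHCH₂–N₂⁺ loses N₂: no meaningful conjugate acid; N₂ departs as an exceptionally stable neutral molecule
CH₂=CHCH₂–OTf loses OTf⁻: pKₐ(CF₃SO₃H (triflic acid)) ≈ -14
CH₂=CHCH₂–I loses I⁻: pKₐ(HI) ≈ -10
CH₂=CHCH₂–Cl loses Cl⁻: pKₐ(HCl) ≈ -7
CH₂=CHCH₂–ONO₂ loses NO₃⁻: pKₐ(HNO₃) ≈ -1.3
CH₂=CHCH₂–F loses F⁻: pKₐ(HF) ≈ 3.2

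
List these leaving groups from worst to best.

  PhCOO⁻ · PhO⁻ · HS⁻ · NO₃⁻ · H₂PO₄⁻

PhO⁻ < HS⁻ < PhCOO⁻ < H₂PO₄⁻ < NO₃⁻

Rank by basicity of the departing species: weakest base leaves most easily.
NO₃⁻: pKₐ(HNO₃) ≈ -1.3
H₂PO₄⁻: pKₐ(H₃PO₄) ≈ 2.1
PhCOO⁻: pKₐ(C₆H₅COOH) ≈ 4.2 — aryl carboxylate
HS⁻: pKₐ(H₂S) ≈ 7 — larger and more polarisable than the oxygen analogue
PhO⁻: pKₐ(C₆H₅OH (phenol)) ≈ 10 — resonance into the ring helps, but still a poor LG
Reversing gives the worst-to-best order requested.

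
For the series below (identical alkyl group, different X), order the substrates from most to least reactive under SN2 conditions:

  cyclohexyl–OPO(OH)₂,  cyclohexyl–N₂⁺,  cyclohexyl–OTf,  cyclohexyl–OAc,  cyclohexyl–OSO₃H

With the same alkyl group throughout, only the leaving group differentiates the rates.
The more stable X⁻ (or X) is on its own — i.e. the weaker a base it is — the better a leaving group it makes.
cyclohexyl–N₂⁺ loses N₂: no meaningful conjugate acid; N₂ departs as an exceptionally stable neutral molecule
cyclohexyl–OTf loses OTf⁻: pKₐ(CF₃SO₃H (triflic acid)) ≈ -14
cyclohexyl–OSO₃H loses HSO₄⁻: pKₐ(H₂SO₄) ≈ -3
cyclohexyl–OPO(OH)₂ loses H₂PO₄⁻: pKₐ(H₃PO₄) ≈ 2.1
cyclohexyl–OAc loses AcO⁻: pKₐ(CH₃COOH) ≈ 4.8

cyclohexyl–N₂⁺ > cyclohexyl–OTf > cyclohexyl–OSO₃H > cyclohexyl–OPO(OH)₂ > cyclohexyl–OAc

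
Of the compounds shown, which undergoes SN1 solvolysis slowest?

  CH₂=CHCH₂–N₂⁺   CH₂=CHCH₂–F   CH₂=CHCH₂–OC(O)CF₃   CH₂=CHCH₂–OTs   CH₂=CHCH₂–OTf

Same R in every case — rank the leaving groups.
The more stable X⁻ (or X) is on its own — i.e. the weaker a base it is — the better a leaving group it makes.
CH₂=CHCH₂–N₂⁺ loses N₂: no meaningful conjugate acid; N₂ departs as an exceptionally stable neutral molecule
CH₂=CHCH₂–OTf loses OTf⁻: pKₐ(CF₃SO₃H (triflic acid)) ≈ -14
CH₂=CHCH₂–OTs loses OTs⁻: pKₐ(p-CH₃C₆H₄SO₃H (TsOH)) ≈ -2.8
CH₂=CHCH₂–OC(O)CF₃ loses CF₃COO⁻: pKₐ(CF₃COOH) ≈ 0.2
CH₂=CHCH₂–F loses F⁻: pKₐ(HF) ≈ 3.2

CH₂=CHCH₂–F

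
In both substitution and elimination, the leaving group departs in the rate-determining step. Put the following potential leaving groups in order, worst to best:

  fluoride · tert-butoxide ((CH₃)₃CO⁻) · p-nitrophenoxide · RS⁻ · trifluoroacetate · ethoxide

tert-butoxide ((CH₃)₃CO⁻) < ethoxide < RS⁻ < p-nitrophenoxide < fluoride < trifluoroacetate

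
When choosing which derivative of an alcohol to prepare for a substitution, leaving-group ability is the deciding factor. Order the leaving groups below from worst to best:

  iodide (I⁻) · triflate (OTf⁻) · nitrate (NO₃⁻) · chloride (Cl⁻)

nitrate (NO₃⁻) < chloride (Cl⁻) < iodide (I⁻) < triflate (OTf⁻)

Rank by basicity of the departing species: weakest base leaves most easily.
triflate (OTf⁻): pKₐ(CF₃SO₃H (triflic acid)) ≈ -14
iodide (I⁻): pKₐ(HI) ≈ -10
chloride (Cl⁻): pKₐ(HCl) ≈ -7
nitrate (NO₃⁻): pKₐ(HNO₃) ≈ -1.3
The question asks for worst first, so the sequence is read in increasing leaving-group ability.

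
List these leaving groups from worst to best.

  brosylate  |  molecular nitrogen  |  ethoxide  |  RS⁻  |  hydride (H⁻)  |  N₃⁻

A good leaving group is a weak base: the lower the pKₐ of its conjugate acid, the more readily it departs.
molecular nitrogen: no meaningful conjugate acid; N₂ departs as an exceptionally stable neutral molecule
brosylate: pKₐ(p-BrC₆H₄SO₃H) ≈ -2.8 — arenesulfonate with a p-bromo substituent
N₃⁻: pKₐ(HN₃) ≈ 4.7
RS⁻: pKₐ(RSH (a thiol)) ≈ 10.5 — moderately basic; rarely leaves without activation
ethoxide: pKₐ(CH₃CH₂OH) ≈ 16
hydride (H⁻): pKₐ(H₂) ≈ 36
Reversing gives the worst-to-best order requested.

hydride (H⁻) < ethoxide < RS⁻ < N₃⁻ < brosylate < molecular nitrogen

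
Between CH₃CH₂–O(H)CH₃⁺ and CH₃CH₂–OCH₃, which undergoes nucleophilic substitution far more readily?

From CH₃CH₂–OCH₃ the departing group would be CH₃O⁻ (pKₐ(CH₃OH) ≈ 15.5). Strong base; alkoxides do not leave unassisted.
From CH₃CH₂–O(H)CH₃⁺ the leaving group is R'OH (pKₐ(R'OH₂⁺) ≈ -2.4). Neutral; leaves from a protonated ether (an oxonium ion, R–O(H)R'⁺).
(In practice CH₃CH₂–O(H)CH₃⁺ is made from CH₃CH₂–OCH₃ by protonation with concentrated HI, allowing neutral methanol, rather than methoxide, to depart.)

CH₃CH₂–O(H)CH₃⁺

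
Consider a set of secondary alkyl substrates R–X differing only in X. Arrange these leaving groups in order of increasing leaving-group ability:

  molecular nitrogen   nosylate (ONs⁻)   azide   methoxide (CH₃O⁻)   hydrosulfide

methoxide (CH₃O⁻) < hydrosulfide < azide < nosylate (ONs⁻) < molecular nitrogen

Leaving-group ability tracks the stability of the departed species; conjugate-acid pKₐ is the usual yardstick (lower pKₐ → better LG).
molecular nitrogen: no meaningful conjugate acid; N₂ departs as an exceptionally stable neutral molecule
nosylate (ONs⁻): pKₐ(p-O₂NC₆H₄SO₃H) ≈ -3.5 — p-nitro group further stabilises the sulfonate
azide: pKₐ(HN₃) ≈ 4.7 — linear, resonance-stabilised
hydrosulfide: pKₐ(H₂S) ≈ 7 — larger and more polarisable than the oxygen analogue
methoxide (CH₃O⁻): pKₐ(CH₃OH) ≈ 15.5
The question asks for worst first, so the sequence is read in increasing leaving-group ability.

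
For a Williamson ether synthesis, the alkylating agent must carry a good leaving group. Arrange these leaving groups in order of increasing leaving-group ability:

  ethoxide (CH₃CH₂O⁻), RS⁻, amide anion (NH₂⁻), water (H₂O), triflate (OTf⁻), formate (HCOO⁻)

Rank by basicity of the departing species: weakest base leaves most easily.
triflate (OTf⁻): pKₐ(CF₃SO₃H (triflic acid)) ≈ -14 — charge spread over three oxygens and a CF₃ group; the premier leaving group in synthesis
water (H₂O): pKₐ(H₃O⁺) ≈ -1.7 — neutral; leaves from a protonated alcohol (R–OH₂⁺)
formate (HCOO⁻): pKₐ(HCOOH) ≈ 3.8 — resonance-stabilised carboxylate
RS⁻: pKₐ(RSH (a thiol)) ≈ 10.5 — moderately basic; rarely leaves without activation
ethoxide (CH₃CH₂O⁻): pKₐ(CH₃CH₂OH) ≈ 16
amide anion (NH₂⁻): pKₐ(NH₃) ≈ 38 — extremely strong base; never a leaving group
Reversing gives the worst-to-best order requested.

amide anion (NH₂⁻) < ethoxide (CH₃CH₂O⁻) < RS⁻ < formate (HCOO⁻) < water (H₂O) < triflate (OTf⁻)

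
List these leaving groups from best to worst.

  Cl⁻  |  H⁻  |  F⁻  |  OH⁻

Cl⁻ > F⁻ > OH⁻ > H⁻

A good leaving group is a weak base: the lower the pKₐ of its conjugate acid, the more readily it departs.
Cl⁻: pKₐ(HCl) ≈ -7
F⁻: pKₐ(HF) ≈ 3.2
OH⁻: pKₐ(H₂O) ≈ 15.7
H⁻: pKₐ(H₂) ≈ 36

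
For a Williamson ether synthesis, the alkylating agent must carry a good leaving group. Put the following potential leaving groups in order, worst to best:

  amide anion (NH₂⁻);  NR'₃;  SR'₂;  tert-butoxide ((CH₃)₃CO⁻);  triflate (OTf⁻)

amide anion (NH₂⁻) < tert-butoxide ((CH₃)₃CO⁻) < NR'₃ < SR'₂ < triflate (OTf⁻)

triflate (OTf⁻): pKₐ(CF₃SO₃H (triflic acid)) ≈ -14
SR'₂: pKₐ(R'₂SH⁺) ≈ -7 — neutral; leaves from a sulfonium salt (R–SR'₂⁺)
NR'₃: pKₐ(R'₃NH⁺) ≈ 10.7
tert-butoxide ((CH₃)₃CO⁻): pKₐ(t-BuOH) ≈ 18 — bulky, strongly basic alkoxide
amide anion (NH₂⁻): pKₐ(NH₃) ≈ 38 — extremely strong base; never a leaving group
The question asks for worst first, so the sequence is read in increasing leaving-group ability.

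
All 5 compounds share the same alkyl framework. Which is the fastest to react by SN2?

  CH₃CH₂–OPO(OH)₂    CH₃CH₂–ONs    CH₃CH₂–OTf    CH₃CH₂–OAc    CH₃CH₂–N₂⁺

CH₃CH₂–N₂⁺

Same R in every case — rank the leaving groups.
Rank by basicity of the departing species: weakest base leaves most easily.
CH₃CH₂–N₂⁺ loses N₂: no meaningful conjugate acid; N₂ departs as an exceptionally stable neutral molecule
CH₃CH₂–OTf loses OTf⁻: pKₐ(CF₃SO₃H (triflic acid)) ≈ -14
CH₃CH₂–ONs loses ONs⁻: pKₐ(p-O₂NC₆H₄SO₃H) ≈ -3.5
CH₃CH₂–OPO(OH)₂ loses H₂PO₄⁻: pKₐ(H₃PO₄) ≈ 2.1
CH₃CH₂–OAc loses AcO⁻: pKₐ(CH₃COOH) ≈ 4.8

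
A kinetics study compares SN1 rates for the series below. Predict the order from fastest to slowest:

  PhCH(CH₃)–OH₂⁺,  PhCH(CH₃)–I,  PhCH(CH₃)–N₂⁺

Same R in every case — rank the leaving groups.
Leaving-group ability tracks the stability of the departed species; conjugate-acid pKₐ is the usual yardstick (lower pKₐ → better LG).
PhCH(CH₃)–N₂⁺ loses N₂: no meaningful conjugate acid; N₂ departs as an exceptionally stable neutral molecule
PhCH(CH₃)–I loses I⁻: pKₐ(HI) ≈ -10
PhCH(CH₃)–OH₂⁺ loses H₂O: pKₐ(H₃O⁺) ≈ -1.7

PhCH(CH₃)–N₂⁺ > PhCH(CH₃)–I > PhCH(CH₃)–OH₂⁺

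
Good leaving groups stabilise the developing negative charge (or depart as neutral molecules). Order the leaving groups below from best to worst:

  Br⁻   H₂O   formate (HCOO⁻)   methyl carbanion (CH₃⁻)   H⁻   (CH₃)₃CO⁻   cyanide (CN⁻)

Rank by basicity of the departing species: weakest base leaves most easily.
Br⁻: pKₐ(HBr) ≈ -9
H₂O: pKₐ(H₃O⁺) ≈ -1.7
formate (HCOO⁻): pKₐ(HCOOH) ≈ 3.8
cyanide (CN⁻): pKₐ(HCN) ≈ 9.2
(CH₃)₃CO⁻: pKₐ(t-BuOH) ≈ 18
H⁻: pKₐ(H₂) ≈ 36
methyl carbanion (CH₃⁻): pKₐ(CH₄) ≈ 48

Br⁻ > H₂O > formate (HCOO⁻) > cyanide (CN⁻) > (CH₃)₃CO⁻ > H⁻ > methyl carbanion (CH₃⁻)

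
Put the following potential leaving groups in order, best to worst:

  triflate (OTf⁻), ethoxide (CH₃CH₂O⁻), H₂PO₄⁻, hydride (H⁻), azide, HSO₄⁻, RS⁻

Leaving-group ability tracks the stability of the departed species; conjugate-acid pKₐ is the usual yardstick (lower pKₐ → better LG).
triflate (OTf⁻): pKₐ(CF₃SO₃H (triflic acid)) ≈ -14
HSO₄⁻: pKₐ(H₂SO₄) ≈ -3
H₂PO₄⁻: pKₐ(H₃PO₄) ≈ 2.1
azide: pKₐ(HN₃) ≈ 4.7
RS⁻: pKₐ(RSH (a thiol)) ≈ 10.5
ethoxide (CH₃CH₂O⁻): pKₐ(CH₃CH₂OH) ≈ 16
hydride (H⁻): pKₐ(H₂) ≈ 36

triflate (OTf⁻) > HSO₄⁻ > H₂PO₄⁻ > azide > RS⁻ > ethoxide (CH₃CH₂O⁻) > hydride (H⁻)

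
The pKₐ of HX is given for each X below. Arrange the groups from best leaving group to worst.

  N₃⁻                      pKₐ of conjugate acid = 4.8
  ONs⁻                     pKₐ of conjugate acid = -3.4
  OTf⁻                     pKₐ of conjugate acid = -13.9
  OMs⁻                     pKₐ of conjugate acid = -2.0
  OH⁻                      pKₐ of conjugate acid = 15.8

OTf⁻ > ONs⁻ > OMs⁻ > N₃⁻ > OH⁻

Lower conjugate-acid pKₐ ⇒ weaker base ⇒ better leaving group.
Sorting by the given values: OTf⁻ (-13.9), ONs⁻ (-3.4), OMs⁻ (-2.0), N₃⁻ (4.8), OH⁻ (15.8).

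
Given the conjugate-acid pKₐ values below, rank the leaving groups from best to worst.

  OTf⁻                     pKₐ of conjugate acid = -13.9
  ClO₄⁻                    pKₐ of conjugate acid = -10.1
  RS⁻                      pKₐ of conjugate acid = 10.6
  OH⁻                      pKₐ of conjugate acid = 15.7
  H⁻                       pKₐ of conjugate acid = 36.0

Lower conjugate-acid pKₐ ⇒ weaker base ⇒ better leaving group.
Sorting by the given values: OTf⁻ (-13.9), ClO₄⁻ (-10.1), RS⁻ (10.6), OH⁻ (15.7), H⁻ (36.0).

OTf⁻ > ClO₄⁻ > RS⁻ > OH⁻ > H⁻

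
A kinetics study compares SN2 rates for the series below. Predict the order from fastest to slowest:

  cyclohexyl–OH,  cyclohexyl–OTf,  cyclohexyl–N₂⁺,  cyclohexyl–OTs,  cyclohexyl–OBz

cyclohexyl–N₂⁺ > cyclohexyl–OTf > cyclohexyl–OTs > cyclohexyl–OBz > cyclohexyl–OH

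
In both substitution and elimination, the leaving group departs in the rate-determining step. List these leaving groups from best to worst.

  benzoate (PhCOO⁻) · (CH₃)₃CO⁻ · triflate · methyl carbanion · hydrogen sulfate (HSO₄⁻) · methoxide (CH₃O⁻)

Leaving-group ability tracks the stability of the departed species; conjugate-acid pKₐ is the usual yardstick (lower pKₐ → better LG).
triflate: pKₐ(CF₃SO₃H (triflic acid)) ≈ -14
hydrogen sulfate (HSO₄⁻): pKₐ(H₂SO₄) ≈ -3
benzoate (PhCOO⁻): pKₐ(C₆H₅COOH) ≈ 4.2
methoxide (CH₃O⁻): pKₐ(CH₃OH) ≈ 15.5
(CH₃)₃CO⁻: pKₐ(t-BuOH) ≈ 18
methyl carbanion: pKₐ(CH₄) ≈ 48

triflate > hydrogen sulfate (HSO₄⁻) > benzoate (PhCOO⁻) > methoxide (CH₃O⁻) > (CH₃)₃CO⁻ > methyl carbanion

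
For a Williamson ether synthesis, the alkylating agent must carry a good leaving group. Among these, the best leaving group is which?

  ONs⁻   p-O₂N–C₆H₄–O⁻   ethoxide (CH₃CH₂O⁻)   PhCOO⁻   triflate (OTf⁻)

triflate (OTf⁻)

Leaving-group ability tracks the stability of the departed species; conjugate-acid pKₐ is the usual yardstick (lower pKₐ → better LG).
triflate (OTf⁻): pKₐ(CF₃SO₃H (triflic acid)) ≈ -14
ONs⁻: pKₐ(p-O₂NC₆H₄SO₃H) ≈ -3.5
PhCOO⁻: pKₐ(C₆H₅COOH) ≈ 4.2
p-O₂N–C₆H₄–O⁻: pKₐ(p-nitrophenol) ≈ 7.2
ethoxide (CH₃CH₂O⁻): pKₐ(CH₃CH₂OH) ≈ 16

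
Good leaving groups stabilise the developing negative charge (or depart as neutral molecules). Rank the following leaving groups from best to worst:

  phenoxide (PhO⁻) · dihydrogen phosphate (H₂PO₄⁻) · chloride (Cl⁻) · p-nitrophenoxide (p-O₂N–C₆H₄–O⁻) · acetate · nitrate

The more stable X⁻ (or X) is on its own — i.e. the weaker a base it is — the better a leaving group it makes.
chloride (Cl⁻): pKₐ(HCl) ≈ -7 — moderately weak base
nitrate: pKₐ(HNO₃) ≈ -1.3 — resonance-delocalised over three oxygens
dihydrogen phosphate (H₂PO₄⁻): pKₐ(H₃PO₄) ≈ 2.1 — moderate base; biological leaving group after further activation
acetate: pKₐ(CH₃COOH) ≈ 4.8 — resonance-stabilised but still a weak base
p-nitrophenoxide (p-O₂N–C₆H₄–O⁻): pKₐ(p-nitrophenol) ≈ 7.2 — nitro group delocalises the charge; the classic chromogenic LG
phenoxide (PhO⁻): pKₐ(C₆H₅OH (phenol)) ≈ 10

chloride (Cl⁻) > nitrate > dihydrogen phosphate (H₂PO₄⁻) > acetate > p-nitrophenoxide (p-O₂N–C₆H₄–O⁻) > phenoxide (PhO⁻)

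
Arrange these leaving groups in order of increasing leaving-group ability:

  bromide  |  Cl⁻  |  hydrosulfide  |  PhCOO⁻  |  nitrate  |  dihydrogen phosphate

The more stable X⁻ (or X) is on its own — i.e. the weaker a base it is — the better a leaving group it makes.
bromide: pKₐ(HBr) ≈ -9
Cl⁻: pKₐ(HCl) ≈ -7
nitrate: pKₐ(HNO₃) ≈ -1.3
dihydrogen phosphate: pKₐ(H₃PO₄) ≈ 2.1
PhCOO⁻: pKₐ(C₆H₅COOH) ≈ 4.2
hydrosulfide: pKₐ(H₂S) ≈ 7
Listed from poorest to best leaving group as asked.

hydrosulfide < PhCOO⁻ < dihydrogen phosphate < nitrate < Cl⁻ < bromide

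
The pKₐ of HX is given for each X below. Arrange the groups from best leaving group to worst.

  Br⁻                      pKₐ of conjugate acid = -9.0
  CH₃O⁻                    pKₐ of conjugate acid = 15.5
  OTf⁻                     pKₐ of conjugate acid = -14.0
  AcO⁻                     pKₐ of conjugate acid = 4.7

Lower conjugate-acid pKₐ ⇒ weaker base ⇒ better leaving group.
Sorting by the given values: OTf⁻ (-14.0), Br⁻ (-9.0), AcO⁻ (4.7), CH₃O⁻ (15.5).

OTf⁻ > Br⁻ > AcO⁻ > CH₃O⁻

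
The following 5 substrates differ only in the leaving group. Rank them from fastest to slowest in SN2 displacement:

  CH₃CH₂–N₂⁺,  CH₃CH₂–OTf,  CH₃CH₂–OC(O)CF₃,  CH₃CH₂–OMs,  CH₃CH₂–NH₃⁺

CH₃CH₂–N₂⁺ > CH₃CH₂–OTf > CH₃CH₂–OMs > CH₃CH₂–OC(O)CF₃ > CH₃CH₂–NH₃⁺

Identical carbon frameworks mean the comparison reduces to leaving-group quality.
A good leaving group is a weak base: the lower the pKₐ of its conjugate acid, the more readily it departs.
CH₃CH₂–N₂⁺ loses N₂: no meaningful conjugate acid; N₂ departs as an exceptionally stable neutral molecule
CH₃CH₂–OTf loses OTf⁻: pKₐ(CF₃SO₃H (triflic acid)) ≈ -14
CH₃CH₂–OMs loses OMs⁻: pKₐ(CH₃SO₃H (MsOH)) ≈ -1.9
CH₃CH₂–OC(O)CF₃ loses CF₃COO⁻: pKₐ(CF₃COOH) ≈ 0.2
CH₃CH₂–NH₃⁺ loses NH₃: pKₐ(NH₄⁺) ≈ 9.2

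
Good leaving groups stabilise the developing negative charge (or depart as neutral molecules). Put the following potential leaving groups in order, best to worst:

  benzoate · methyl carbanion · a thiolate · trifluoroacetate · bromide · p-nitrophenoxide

Rank by basicity of the departing species: weakest base leaves most easily.
bromide: pKₐ(HBr) ≈ -9 — weak base; good leaving group
trifluoroacetate: pKₐ(CF₃COOH) ≈ 0.2
benzoate: pKₐ(C₆H₅COOH) ≈ 4.2 — aryl carboxylate
p-nitrophenoxide: pKₐ(p-nitrophenol) ≈ 7.2 — nitro group delocalises the charge; the classic chromogenic LG
a thiolate: pKₐ(RSH (a thiol)) ≈ 10.5
methyl carbanion: pKₐ(CH₄) ≈ 48 — unstabilised carbanion; the worst conceivable leaving group

bromide > trifluoroacetate > benzoate > p-nitrophenoxide > a thiolate > methyl carbanion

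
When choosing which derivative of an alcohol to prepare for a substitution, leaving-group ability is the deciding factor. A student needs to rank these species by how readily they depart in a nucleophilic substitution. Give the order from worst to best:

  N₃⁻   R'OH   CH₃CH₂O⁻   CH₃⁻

R'OH: pKₐ(R'OH₂⁺) ≈ -2.4
N₃⁻: pKₐ(HN₃) ≈ 4.7
CH₃CH₂O⁻: pKₐ(CH₃CH₂OH) ≈ 16
CH₃⁻: pKₐ(CH₄) ≈ 48
Reversing gives the worst-to-best order requested.

CH₃⁻ < CH₃CH₂O⁻ < N₃⁻ < R'OH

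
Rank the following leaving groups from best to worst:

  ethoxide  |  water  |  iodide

iodide > water > ethoxide

Leaving-group ability tracks the stability of the departed species; conjugate-acid pKₐ is the usual yardstick (lower pKₐ → better LG).
iodide: pKₐ(HI) ≈ -10 — large, highly polarisable; very weak base
water: pKₐ(H₃O⁺) ≈ -1.7 — neutral; leaves from a protonated alcohol (R–OH₂⁺)
ethoxide: pKₐ(CH₃CH₂OH) ≈ 16 — strong base; alkoxides do not leave unassisted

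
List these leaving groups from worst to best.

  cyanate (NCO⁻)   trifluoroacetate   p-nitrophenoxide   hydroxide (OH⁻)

hydroxide (OH⁻) < p-nitrophenoxide < cyanate (NCO⁻) < trifluoroacetate

trifluoroacetate: pKₐ(CF₃COOH) ≈ 0.2 — strongly electron-withdrawing CF₃ stabilises the carboxylate
cyanate (NCO⁻): pKₐ(HOCN) ≈ 3.5 — resonance between N and O
p-nitrophenoxide: pKₐ(p-nitrophenol) ≈ 7.2 — nitro group delocalises the charge; the classic chromogenic LG
hydroxide (OH⁻): pKₐ(H₂O) ≈ 15.7
Listed from poorest to best leaving group as asked.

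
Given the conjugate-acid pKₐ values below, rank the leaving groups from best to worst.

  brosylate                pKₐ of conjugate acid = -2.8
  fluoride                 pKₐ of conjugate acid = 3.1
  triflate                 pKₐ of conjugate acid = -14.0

triflate > brosylate > fluoride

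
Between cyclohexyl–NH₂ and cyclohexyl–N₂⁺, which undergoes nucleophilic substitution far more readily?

cyclohexyl–N₂⁺

From cyclohexyl–NH₂ the departing group would be NH₂⁻ (pKₐ(NH₃) ≈ 38). Extremely strong base; never a leaving group.
From cyclohexyl–N₂⁺ the leaving group is N₂ (no meaningful conjugate acid; N₂ departs as an exceptionally stable neutral molecule).
(In practice cyclohexyl–N₂⁺ is made from cyclohexyl–NH₂ by diazotisation (NaNO₂ / HCl, 0 °C), generating a diazonium salt that expels N₂.)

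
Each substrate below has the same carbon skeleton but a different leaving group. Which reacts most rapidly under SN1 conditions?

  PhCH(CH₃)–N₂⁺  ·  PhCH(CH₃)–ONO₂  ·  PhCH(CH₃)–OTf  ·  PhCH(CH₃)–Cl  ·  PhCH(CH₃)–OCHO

The skeletons are identical, so relative rate is governed entirely by leaving-group ability.
Leaving-group ability tracks the stability of the departed species; conjugate-acid pKₐ is the usual yardstick (lower pKₐ → better LG).
PhCH(CH₃)–N₂⁺ loses N₂: no meaningful conjugate acid; N₂ departs as an exceptionally stable neutral molecule
PhCH(CH₃)–OTf loses OTf⁻: pKₐ(CF₃SO₃H (triflic acid)) ≈ -14
PhCH(CH₃)–Cl loses Cl⁻: pKₐ(HCl) ≈ -7
PhCH(CH₃)–ONO₂ loses NO₃⁻: pKₐ(HNO₃) ≈ -1.3
PhCH(CH₃)–OCHO loses HCOO⁻: pKₐ(HCOOH) ≈ 3.8

PhCH(CH₃)–N₂⁺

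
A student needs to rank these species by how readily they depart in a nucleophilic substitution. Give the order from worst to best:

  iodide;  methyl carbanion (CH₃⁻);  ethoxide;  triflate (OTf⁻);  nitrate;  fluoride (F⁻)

methyl carbanion (CH₃⁻) < ethoxide < fluoride (F⁻) < nitrate < iodide < triflate (OTf⁻)

Leaving-group ability tracks the stability of the departed species; conjugate-acid pKₐ is the usual yardstick (lower pKₐ → better LG).
triflate (OTf⁻): pKₐ(CF₃SO₃H (triflic acid)) ≈ -14 — charge spread over three oxygens and a CF₃ group; the premier leaving group in synthesis
iodide: pKₐ(HI) ≈ -10 — large, highly polarisable; very weak base
nitrate: pKₐ(HNO₃) ≈ -1.3
fluoride (F⁻): pKₐ(HF) ≈ 3.2
ethoxide: pKₐ(CH₃CH₂OH) ≈ 16
methyl carbanion (CH₃⁻): pKₐ(CH₄) ≈ 48 — unstabilised carbanion; the worst conceivable leaving group
The question asks for worst first, so the sequence is read in increasing leaving-group ability.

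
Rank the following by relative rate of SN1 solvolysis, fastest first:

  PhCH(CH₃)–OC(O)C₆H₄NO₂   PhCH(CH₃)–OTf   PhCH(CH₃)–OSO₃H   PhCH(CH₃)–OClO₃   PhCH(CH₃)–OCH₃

PhCH(CH₃)–OTf > PhCH(CH₃)–OClO₃ > PhCH(CH₃)–OSO₃H > PhCH(CH₃)–OC(O)C₆H₄NO₂ > PhCH(CH₃)–OCH₃

With the same alkyl group throughout, only the leaving group differentiates the rates.
Rank by basicity of the departing species: weakest base leaves most easily.
PhCH(CH₃)–OTf loses OTf⁻: pKₐ(CF₃SO₃H (triflic acid)) ≈ -14
PhCH(CH₃)–OClO₃ loses ClO₄⁻: pKₐ(HClO₄) ≈ -10
PhCH(CH₃)–OSO₃H loses HSO₄⁻: pKₐ(H₂SO₄) ≈ -3
PhCH(CH₃)–OC(O)C₆H₄NO₂ loses p-O₂N–C₆H₄–COO⁻: pKₐ(p-nitrobenzoic acid) ≈ 3.4
PhCH(CH₃)–OCH₃ loses CH₃O⁻: pKₐ(CH₃OH) ≈ 15.5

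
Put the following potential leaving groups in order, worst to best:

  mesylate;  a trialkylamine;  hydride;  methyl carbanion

methyl carbanion < hydride < a trialkylamine < mesylate

Rank by basicity of the departing species: weakest base leaves most easily.
mesylate: pKₐ(CH₃SO₃H (MsOH)) ≈ -1.9
a trialkylamine: pKₐ(R'₃NH⁺) ≈ 10.7
hydride: pKₐ(H₂) ≈ 36 — extremely strong base; leaves only in special hydride-transfer contexts
methyl carbanion: pKₐ(CH₄) ≈ 48 — unstabilised carbanion; the worst conceivable leaving group
The question asks for worst first, so the sequence is read in increasing leaving-group ability.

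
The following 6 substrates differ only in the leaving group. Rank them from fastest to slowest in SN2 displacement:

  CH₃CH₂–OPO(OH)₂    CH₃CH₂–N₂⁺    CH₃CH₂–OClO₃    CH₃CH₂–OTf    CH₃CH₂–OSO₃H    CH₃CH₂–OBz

Same R in every case — rank the leaving groups.
Leaving-group ability tracks the stability of the departed species; conjugate-acid pKₐ is the usual yardstick (lower pKₐ → better LG).
CH₃CH₂–N₂⁺ loses N₂: no meaningful conjugate acid; N₂ departs as an exceptionally stable neutral molecule
CH₃CH₂–OTf loses OTf⁻: pKₐ(CF₃SO₃H (triflic acid)) ≈ -14
CH₃CH₂–OClO₃ loses ClO₄⁻: pKₐ(HClO₄) ≈ -10
CH₃CH₂–OSO₃H loses HSO₄⁻: pKₐ(H₂SO₄) ≈ -3
CH₃CH₂–OPO(OH)₂ loses H₂PO₄⁻: pKₐ(H₃PO₄) ≈ 2.1
CH₃CH₂–OBz loses PhCOO⁻: pKₐ(C₆H₅COOH) ≈ 4.2

CH₃CH₂–N₂⁺ > CH₃CH₂–OTf > CH₃CH₂–OClO₃ > CH₃CH₂–OSO₃H > CH₃CH₂–OPO(OH)₂ > CH₃CH₂–OBz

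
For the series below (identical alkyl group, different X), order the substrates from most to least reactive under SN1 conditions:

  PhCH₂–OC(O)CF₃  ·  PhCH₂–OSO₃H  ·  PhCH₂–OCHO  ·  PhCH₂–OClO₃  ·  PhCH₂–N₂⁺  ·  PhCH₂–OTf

PhCH₂–N₂⁺ > PhCH₂–OTf > PhCH₂–OClO₃ > PhCH₂–OSO₃H > PhCH₂–OC(O)CF₃ > PhCH₂–OCHO

Identical carbon frameworks mean the comparison reduces to leaving-group quality.
A good leaving group is a weak base: the lower the pKₐ of its conjugate acid, the more readily it departs.
PhCH₂–N₂⁺ loses N₂: no meaningful conjugate acid; N₂ departs as an exceptionally stable neutral molecule
PhCH₂–OTf loses OTf⁻: pKₐ(CF₃SO₃H (triflic acid)) ≈ -14
PhCH₂–OClO₃ loses ClO₄⁻: pKₐ(HClO₄) ≈ -10
PhCH₂–OSO₃H loses HSO₄⁻: pKₐ(H₂SO₄) ≈ -3
PhCH₂–OC(O)CF₃ loses CF₃COO⁻: pKₐ(CF₃COOH) ≈ 0.2
PhCH₂–OCHO loses HCOO⁻: pKₐ(HCOOH) ≈ 3.8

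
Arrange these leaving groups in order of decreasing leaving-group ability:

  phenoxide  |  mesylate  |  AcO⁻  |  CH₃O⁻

mesylate > AcO⁻ > phenoxide > CH₃O⁻

mesylate: pKₐ(CH₃SO₃H (MsOH)) ≈ -1.9 — resonance-delocalised alkanesulfonate
AcO⁻: pKₐ(CH₃COOH) ≈ 4.8
phenoxide: pKₐ(C₆H₅OH (phenol)) ≈ 10 — resonance into the ring helps, but still a poor LG
CH₃O⁻: pKₐ(CH₃OH) ≈ 15.5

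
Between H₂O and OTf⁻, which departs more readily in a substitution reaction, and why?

OTf⁻

OTf⁻ is the better leaving group.
pKₐ(CF₃SO₃H (triflic acid)) ≈ -14 versus pKₐ(H₃O⁺) ≈ -1.7: OTf⁻ is the much weaker base.
Charge spread over three oxygens and a CF₃ group; the premier leaving group in synthesis.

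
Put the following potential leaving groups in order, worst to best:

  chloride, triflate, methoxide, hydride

hydride < methoxide < chloride < triflate

Leaving-group ability tracks the stability of the departed species; conjugate-acid pKₐ is the usual yardstick (lower pKₐ → better LG).
triflate: pKₐ(CF₃SO₃H (triflic acid)) ≈ -14
chloride: pKₐ(HCl) ≈ -7
methoxide: pKₐ(CH₃OH) ≈ 15.5
hydride: pKₐ(H₂) ≈ 36
The question asks for worst first, so the sequence is read in increasing leaving-group ability.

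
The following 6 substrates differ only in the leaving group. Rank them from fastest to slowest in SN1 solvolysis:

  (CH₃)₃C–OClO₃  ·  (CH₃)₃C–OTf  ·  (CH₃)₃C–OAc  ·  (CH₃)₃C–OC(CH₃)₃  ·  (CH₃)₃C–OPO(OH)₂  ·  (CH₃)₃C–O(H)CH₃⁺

(CH₃)₃C–OTf > (CH₃)₃C–OClO₃ > (CH₃)₃C–O(H)CH₃⁺ > (CH₃)₃C–OPO(OH)₂ > (CH₃)₃C–OAc > (CH₃)₃C–OC(CH₃)₃

The skeletons are identical, so relative rate is governed entirely by leaving-group ability.
The more stable X⁻ (or X) is on its own — i.e. the weaker a base it is — the better a leaving group it makes.
(CH₃)₃C–OTf loses OTf⁻: pKₐ(CF₃SO₃H (triflic acid)) ≈ -14
(CH₃)₃C–OClO₃ loses ClO₄⁻: pKₐ(HClO₄) ≈ -10
(CH₃)₃C–O(H)CH₃⁺ loses R'OH: pKₐ(R'OH₂⁺) ≈ -2.4
(CH₃)₃C–OPO(OH)₂ loses H₂PO₄⁻: pKₐ(H₃PO₄) ≈ 2.1
(CH₃)₃C–OAc loses AcO⁻: pKₐ(CH₃COOH) ≈ 4.8
(CH₃)₃C–OC(CH₃)₃ loses (CH₃)₃CO⁻: pKₐ(t-BuOH) ≈ 18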